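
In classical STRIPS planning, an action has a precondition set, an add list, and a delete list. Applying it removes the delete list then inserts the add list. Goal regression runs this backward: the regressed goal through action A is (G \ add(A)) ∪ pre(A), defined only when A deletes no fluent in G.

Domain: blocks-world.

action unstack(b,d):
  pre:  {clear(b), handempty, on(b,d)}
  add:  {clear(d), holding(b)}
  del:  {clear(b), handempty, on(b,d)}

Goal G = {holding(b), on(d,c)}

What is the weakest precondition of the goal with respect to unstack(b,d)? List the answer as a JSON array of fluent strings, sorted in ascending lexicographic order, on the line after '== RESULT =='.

Compute (G \ add) ∪ pre:
  G ∩ del = {}  (empty — regression defined)
  G \ add = {holding(b), on(d,c)} \ {clear(d), holding(b)} = {on(d,c)}
  ∪ pre   = {on(d,c)} ∪ {clear(b), handempty, on(b,d)}
          = {clear(b), handempty, on(b,d), on(d,c)}

== RESULT ==
["clear(b)", "handempty", "on(b,d)", "on(d,c)"]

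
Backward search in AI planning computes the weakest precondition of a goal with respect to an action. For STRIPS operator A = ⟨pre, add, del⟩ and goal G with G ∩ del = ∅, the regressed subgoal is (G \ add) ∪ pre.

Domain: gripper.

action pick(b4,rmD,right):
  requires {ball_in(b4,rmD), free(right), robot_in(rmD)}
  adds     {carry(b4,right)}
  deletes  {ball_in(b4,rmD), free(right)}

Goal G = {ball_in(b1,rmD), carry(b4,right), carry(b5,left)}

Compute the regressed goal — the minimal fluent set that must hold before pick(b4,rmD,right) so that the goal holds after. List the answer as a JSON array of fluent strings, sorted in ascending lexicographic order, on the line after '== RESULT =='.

Regress:
  G ∩ del = {}  (empty — regression defined)
  G \ add = {ball_in(b1,rmD), carry(b4,right), carry(b5,left)} \ {carry(b4,right)} = {ball_in(b1,rmD), carry(b5,left)}
  ∪ pre   = {ball_in(b1,rmD), carry(b5,left)} ∪ {ball_in(b4,rmD), free(right), robot_in(rmD)}
          = {ball_in(b1,rmD), ball_in(b4,rmD), carry(b5,left), free(right), robot_in(rmD)}

== RESULT ==
["ball_in(b1,rmD)", "ball_in(b4,rmD)", "carry(b5,left)", "free(right)", "robot_in(rmD)"]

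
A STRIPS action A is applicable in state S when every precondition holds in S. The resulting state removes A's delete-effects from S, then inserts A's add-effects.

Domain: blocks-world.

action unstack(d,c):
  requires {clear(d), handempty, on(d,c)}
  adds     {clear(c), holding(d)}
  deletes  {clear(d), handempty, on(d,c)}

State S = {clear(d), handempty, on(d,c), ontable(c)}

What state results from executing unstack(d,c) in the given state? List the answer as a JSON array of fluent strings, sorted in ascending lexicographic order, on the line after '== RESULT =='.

Progress:
  pre ⊆ S: {clear(d), handempty, on(d,c)} ⊆ S  — applicable
  S \ del = {ontable(c)}
  ∪ add   = {clear(c), holding(d), ontable(c)}

== RESULT ==
["clear(c)", "holding(d)", "ontable(c)"]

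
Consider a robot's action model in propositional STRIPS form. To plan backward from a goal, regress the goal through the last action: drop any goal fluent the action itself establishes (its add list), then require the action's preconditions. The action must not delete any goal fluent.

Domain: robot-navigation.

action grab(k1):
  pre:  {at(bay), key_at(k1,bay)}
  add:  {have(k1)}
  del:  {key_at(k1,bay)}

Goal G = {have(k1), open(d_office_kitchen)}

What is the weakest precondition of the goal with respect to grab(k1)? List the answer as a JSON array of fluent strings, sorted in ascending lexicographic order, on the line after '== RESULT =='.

Compute (G \ add) ∪ pre:
  G ∩ del = {}  (empty — regression defined)
  G \ add = {have(k1), open(d_office_kitchen)} \ {have(k1)} = {open(d_office_kitchen)}
  ∪ pre   = {open(d_office_kitchen)} ∪ {at(bay), key_at(k1,bay)}
          = {at(bay), key_at(k1,bay), open(d_office_kitchen)}

== RESULT ==
["at(bay)", "key_at(k1,bay)", "open(d_office_kitchen)"]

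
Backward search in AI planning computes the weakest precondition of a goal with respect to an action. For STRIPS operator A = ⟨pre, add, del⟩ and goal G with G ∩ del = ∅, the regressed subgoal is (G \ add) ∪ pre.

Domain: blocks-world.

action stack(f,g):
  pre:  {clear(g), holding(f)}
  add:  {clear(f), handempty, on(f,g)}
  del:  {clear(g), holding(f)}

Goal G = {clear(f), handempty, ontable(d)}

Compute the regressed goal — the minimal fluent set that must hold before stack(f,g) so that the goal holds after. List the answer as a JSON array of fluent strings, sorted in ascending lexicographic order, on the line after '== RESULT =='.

Compute (G \ add) ∪ pre:
  G ∩ del = {}  (empty — regression defined)
  G \ add = {clear(f), handempty, ontable(d)} \ {clear(f), handempty, on(f,g)} = {ontable(d)}
  ∪ pre   = {ontable(d)} ∪ {clear(g), holding(f)}
          = {clear(g), holding(f), ontable(d)}

== RESULT ==
["clear(g)", "holding(f)", "ontable(d)"]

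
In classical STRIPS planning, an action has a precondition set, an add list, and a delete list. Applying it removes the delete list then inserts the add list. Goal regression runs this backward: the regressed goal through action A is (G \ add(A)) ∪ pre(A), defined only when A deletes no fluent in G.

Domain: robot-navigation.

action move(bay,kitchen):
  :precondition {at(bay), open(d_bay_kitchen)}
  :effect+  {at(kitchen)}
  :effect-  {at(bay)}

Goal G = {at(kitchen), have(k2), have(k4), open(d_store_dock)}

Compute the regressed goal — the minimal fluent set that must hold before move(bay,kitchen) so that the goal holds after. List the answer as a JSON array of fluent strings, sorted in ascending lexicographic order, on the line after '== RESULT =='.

Regress:
  G ∩ del = {}  (empty — regression defined)
  G \ add = {at(kitchen), have(k2), have(k4), open(d_store_dock)} \ {at(kitchen)} = {have(k2), have(k4), open(d_store_dock)}
  ∪ pre   = {have(k2), have(k4), open(d_store_dock)} ∪ {at(bay), open(d_bay_kitchen)}
          = {at(bay), have(k2), have(k4), open(d_bay_kitchen), open(d_store_dock)}

== RESULT ==
["at(bay)", "have(k2)", "have(k4)", "open(d_bay_kitchen)", "open(d_store_dock)"]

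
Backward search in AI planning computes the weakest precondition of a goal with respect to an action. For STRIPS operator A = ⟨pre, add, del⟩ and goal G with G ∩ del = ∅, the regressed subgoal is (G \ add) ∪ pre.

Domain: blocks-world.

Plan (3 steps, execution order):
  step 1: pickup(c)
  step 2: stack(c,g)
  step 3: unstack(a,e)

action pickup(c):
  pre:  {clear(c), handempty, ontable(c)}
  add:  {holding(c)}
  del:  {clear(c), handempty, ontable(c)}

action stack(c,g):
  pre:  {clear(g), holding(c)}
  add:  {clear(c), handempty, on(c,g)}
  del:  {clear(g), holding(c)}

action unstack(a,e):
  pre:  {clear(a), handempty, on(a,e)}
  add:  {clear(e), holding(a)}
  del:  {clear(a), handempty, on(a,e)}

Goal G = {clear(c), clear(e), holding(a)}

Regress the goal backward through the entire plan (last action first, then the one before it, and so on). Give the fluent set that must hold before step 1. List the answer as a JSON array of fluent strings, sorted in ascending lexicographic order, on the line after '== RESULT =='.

Work backward from the goal:
  through step 3 (unstack(a,e)): drop {clear(e), holding(a)}, keep {clear(c)}, require {clear(a), handempty, on(a,e)}
    → {clear(a), clear(c), handempty, on(a,e)}
  through step 2 (stack(c,g)): drop {clear(c), handempty}, keep {clear(a), on(a,e)}, require {clear(g), holding(c)}
    → {clear(a), clear(g), holding(c), on(a,e)}
  through step 1 (pickup(c)): drop {holding(c)}, keep {clear(a), clear(g), on(a,e)}, require {clear(c), handempty, ontable(c)}
    → {clear(a), clear(c), clear(g), handempty, on(a,e), ontable(c)}

== RESULT ==
["clear(a)", "clear(c)", "clear(g)", "handempty", "on(a,e)", "ontable(c)"]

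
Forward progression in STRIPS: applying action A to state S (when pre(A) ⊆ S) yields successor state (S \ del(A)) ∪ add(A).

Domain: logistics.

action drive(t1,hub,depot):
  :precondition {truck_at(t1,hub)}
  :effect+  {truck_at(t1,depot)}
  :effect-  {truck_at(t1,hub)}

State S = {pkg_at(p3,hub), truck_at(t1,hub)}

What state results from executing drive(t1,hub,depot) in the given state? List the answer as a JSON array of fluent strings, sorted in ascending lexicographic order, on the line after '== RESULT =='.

Compute (S \ del) ∪ add:
  pre ⊆ S: {truck_at(t1,hub)} ⊆ S  — applicable
  S \ del = {pkg_at(p3,hub)}
  ∪ add   = {pkg_at(p3,hub), truck_at(t1,depot)}

== RESULT ==
["pkg_at(p3,hub)", "truck_at(t1,depot)"]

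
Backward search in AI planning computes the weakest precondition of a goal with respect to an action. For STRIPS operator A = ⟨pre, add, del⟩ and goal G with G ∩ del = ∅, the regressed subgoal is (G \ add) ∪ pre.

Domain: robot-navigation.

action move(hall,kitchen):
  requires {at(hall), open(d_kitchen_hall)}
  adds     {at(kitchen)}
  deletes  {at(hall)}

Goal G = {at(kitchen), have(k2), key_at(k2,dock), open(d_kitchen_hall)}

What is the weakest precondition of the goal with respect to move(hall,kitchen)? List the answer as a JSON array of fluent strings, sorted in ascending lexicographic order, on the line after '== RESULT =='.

Compute (G \ add) ∪ pre:
  G ∩ del = {}  (empty — regression defined)
  G \ add = {at(kitchen), have(k2), key_at(k2,dock), open(d_kitchen_hall)} \ {at(kitchen)} = {have(k2), key_at(k2,dock), open(d_kitchen_hall)}
  ∪ pre   = {have(k2), key_at(k2,dock), open(d_kitchen_hall)} ∪ {at(hall), open(d_kitchen_hall)}
          = {at(hall), have(k2), key_at(k2,dock), open(d_kitchen_hall)}

== RESULT ==
["at(hall)", "have(k2)", "key_at(k2,dock)", "open(d_kitchen_hall)"]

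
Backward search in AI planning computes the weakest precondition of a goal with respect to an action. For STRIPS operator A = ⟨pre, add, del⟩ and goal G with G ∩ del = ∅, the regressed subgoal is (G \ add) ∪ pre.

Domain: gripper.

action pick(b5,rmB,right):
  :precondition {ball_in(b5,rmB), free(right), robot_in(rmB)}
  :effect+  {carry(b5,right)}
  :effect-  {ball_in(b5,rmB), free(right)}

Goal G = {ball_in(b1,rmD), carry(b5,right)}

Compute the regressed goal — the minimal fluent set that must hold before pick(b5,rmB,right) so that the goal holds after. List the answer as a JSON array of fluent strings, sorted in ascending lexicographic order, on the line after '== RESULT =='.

Compute (G \ add) ∪ pre:
  G ∩ del = {}  (empty — regression defined)
  G \ add = {ball_in(b1,rmD), carry(b5,right)} \ {carry(b5,right)} = {ball_in(b1,rmD)}
  ∪ pre   = {ball_in(b1,rmD)} ∪ {ball_in(b5,rmB), free(right), robot_in(rmB)}
          = {ball_in(b1,rmD), ball_in(b5,rmB), free(right), robot_in(rmB)}

== RESULT ==
["ball_in(b1,rmD)", "ball_in(b5,rmB)", "free(right)", "robot_in(rmB)"]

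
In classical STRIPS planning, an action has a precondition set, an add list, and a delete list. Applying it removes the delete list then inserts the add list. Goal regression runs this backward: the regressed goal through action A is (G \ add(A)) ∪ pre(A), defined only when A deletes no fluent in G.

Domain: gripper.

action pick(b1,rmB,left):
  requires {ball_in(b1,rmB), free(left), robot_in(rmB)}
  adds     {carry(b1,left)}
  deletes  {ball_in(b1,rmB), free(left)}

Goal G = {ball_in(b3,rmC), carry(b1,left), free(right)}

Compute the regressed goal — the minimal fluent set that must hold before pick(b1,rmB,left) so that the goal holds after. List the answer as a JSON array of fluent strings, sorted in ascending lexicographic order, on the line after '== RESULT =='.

Compute (G \ add) ∪ pre:
  G ∩ del = {}  (empty — regression defined)
  G \ add = {ball_in(b3,rmC), carry(b1,left), free(right)} \ {carry(b1,left)} = {ball_in(b3,rmC), free(right)}
  ∪ pre   = {ball_in(b3,rmC), free(right)} ∪ {ball_in(b1,rmB), free(left), robot_in(rmB)}
          = {ball_in(b1,rmB), ball_in(b3,rmC), free(left), free(right), robot_in(rmB)}

== RESULT ==
["ball_in(b1,rmB)", "ball_in(b3,rmC)", "free(left)", "free(right)", "robot_in(rmB)"]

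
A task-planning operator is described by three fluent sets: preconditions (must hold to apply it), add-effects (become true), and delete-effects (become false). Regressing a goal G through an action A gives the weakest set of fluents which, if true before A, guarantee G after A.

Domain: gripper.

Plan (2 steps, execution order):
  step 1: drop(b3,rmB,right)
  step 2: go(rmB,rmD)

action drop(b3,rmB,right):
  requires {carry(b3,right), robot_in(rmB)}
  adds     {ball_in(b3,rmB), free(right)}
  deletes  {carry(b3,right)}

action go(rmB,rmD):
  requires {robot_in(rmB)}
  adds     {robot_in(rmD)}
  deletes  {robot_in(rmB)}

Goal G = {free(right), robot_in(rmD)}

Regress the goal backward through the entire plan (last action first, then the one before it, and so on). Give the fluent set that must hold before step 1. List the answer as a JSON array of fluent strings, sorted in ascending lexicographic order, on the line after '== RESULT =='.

Work backward from the goal:
  through step 2 (go(rmB,rmD)): drop {robot_in(rmD)}, keep {free(right)}, require {robot_in(rmB)}
    → {free(right), robot_in(rmB)}
  through step 1 (drop(b3,rmB,right)): drop {free(right)}, keep {robot_in(rmB)}, require {carry(b3,right), robot_in(rmB)}
    → {carry(b3,right), robot_in(rmB)}

== RESULT ==
["carry(b3,right)", "robot_in(rmB)"]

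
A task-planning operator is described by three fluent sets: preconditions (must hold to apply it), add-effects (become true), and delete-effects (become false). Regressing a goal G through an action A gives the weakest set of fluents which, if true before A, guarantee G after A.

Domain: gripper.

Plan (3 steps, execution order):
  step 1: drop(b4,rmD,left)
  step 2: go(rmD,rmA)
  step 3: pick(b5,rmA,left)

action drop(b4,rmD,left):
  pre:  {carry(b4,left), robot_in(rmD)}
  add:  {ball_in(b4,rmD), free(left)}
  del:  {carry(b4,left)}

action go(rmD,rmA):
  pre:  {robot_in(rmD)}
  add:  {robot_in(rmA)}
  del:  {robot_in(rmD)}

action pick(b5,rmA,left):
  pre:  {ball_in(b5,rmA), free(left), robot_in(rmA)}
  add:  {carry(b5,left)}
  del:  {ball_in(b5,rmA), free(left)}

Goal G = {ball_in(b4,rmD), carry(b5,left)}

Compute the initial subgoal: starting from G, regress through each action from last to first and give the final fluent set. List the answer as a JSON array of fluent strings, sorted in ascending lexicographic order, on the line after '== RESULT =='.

Regress step by step:
  through step 3 (pick(b5,rmA,left)): drop {carry(b5,left)}, keep {ball_in(b4,rmD)}, require {ball_in(b5,rmA), free(left), robot_in(rmA)}
    → {ball_in(b4,rmD), ball_in(b5,rmA), free(left), robot_in(rmA)}
  through step 2 (go(rmD,rmA)): drop {robot_in(rmA)}, keep {ball_in(b4,rmD), ball_in(b5,rmA), free(left)}, require {robot_in(rmD)}
    → {ball_in(b4,rmD), ball_in(b5,rmA), free(left), robot_in(rmD)}
  through step 1 (drop(b4,rmD,left)): drop {ball_in(b4,rmD), free(left)}, keep {ball_in(b5,rmA), robot_in(rmD)}, require {carry(b4,left), robot_in(rmD)}
    → {ball_in(b5,rmA), carry(b4,left), robot_in(rmD)}

== RESULT ==
["ball_in(b5,rmA)", "carry(b4,left)", "robot_in(rmD)"]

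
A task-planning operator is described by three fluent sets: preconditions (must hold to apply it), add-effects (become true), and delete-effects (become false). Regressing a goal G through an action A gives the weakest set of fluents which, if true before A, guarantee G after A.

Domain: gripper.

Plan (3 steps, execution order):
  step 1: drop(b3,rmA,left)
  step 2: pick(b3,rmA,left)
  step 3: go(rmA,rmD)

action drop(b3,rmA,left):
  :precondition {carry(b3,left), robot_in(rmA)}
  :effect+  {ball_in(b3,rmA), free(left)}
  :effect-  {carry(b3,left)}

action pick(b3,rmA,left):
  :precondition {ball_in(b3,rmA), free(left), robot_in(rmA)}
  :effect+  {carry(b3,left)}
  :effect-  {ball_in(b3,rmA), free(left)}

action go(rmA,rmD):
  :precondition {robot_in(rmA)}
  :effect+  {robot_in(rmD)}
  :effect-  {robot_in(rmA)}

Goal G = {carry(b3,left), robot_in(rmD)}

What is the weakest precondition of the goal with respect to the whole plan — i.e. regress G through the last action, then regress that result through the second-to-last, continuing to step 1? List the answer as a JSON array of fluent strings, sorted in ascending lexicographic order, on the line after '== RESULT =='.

Work backward from the goal:
  through step 3 (go(rmA,rmD)): drop {robot_in(rmD)}, keep {carry(b3,left)}, require {robot_in(rmA)}
    → {carry(b3,left), robot_in(rmA)}
  through step 2 (pick(b3,rmA,left)): drop {carry(b3,left)}, keep {robot_in(rmA)}, require {ball_in(b3,rmA), free(left), robot_in(rmA)}
    → {ball_in(b3,rmA), free(left), robot_in(rmA)}
  through step 1 (drop(b3,rmA,left)): drop {ball_in(b3,rmA), free(left)}, keep {robot_in(rmA)}, require {carry(b3,left), robot_in(rmA)}
    → {carry(b3,left), robot_in(rmA)}

== RESULT ==
["carry(b3,left)", "robot_in(rmA)"]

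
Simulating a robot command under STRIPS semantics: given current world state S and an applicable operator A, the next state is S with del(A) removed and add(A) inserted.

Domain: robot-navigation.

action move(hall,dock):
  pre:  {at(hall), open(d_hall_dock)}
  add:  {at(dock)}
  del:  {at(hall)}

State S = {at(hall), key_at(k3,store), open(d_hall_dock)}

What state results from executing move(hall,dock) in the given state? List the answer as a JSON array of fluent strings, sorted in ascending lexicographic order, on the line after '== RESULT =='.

Progress:
  pre ⊆ S: {at(hall), open(d_hall_dock)} ⊆ S  — applicable
  S \ del = {key_at(k3,store), open(d_hall_dock)}
  ∪ add   = {at(dock), key_at(k3,store), open(d_hall_dock)}

== RESULT ==
["at(dock)", "key_at(k3,store)", "open(d_hall_dock)"]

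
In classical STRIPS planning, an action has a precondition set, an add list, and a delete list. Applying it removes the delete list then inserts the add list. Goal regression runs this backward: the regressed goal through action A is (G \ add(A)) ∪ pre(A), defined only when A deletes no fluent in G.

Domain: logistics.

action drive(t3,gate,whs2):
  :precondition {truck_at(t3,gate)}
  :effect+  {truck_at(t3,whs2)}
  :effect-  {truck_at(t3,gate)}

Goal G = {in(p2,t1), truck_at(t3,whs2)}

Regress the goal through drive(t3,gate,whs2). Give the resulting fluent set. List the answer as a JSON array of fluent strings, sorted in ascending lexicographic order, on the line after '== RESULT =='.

Regress:
  G ∩ del = {}  (empty — regression defined)
  G \ add = {in(p2,t1), truck_at(t3,whs2)} \ {truck_at(t3,whs2)} = {in(p2,t1)}
  ∪ pre   = {in(p2,t1)} ∪ {truck_at(t3,gate)}
          = {in(p2,t1), truck_at(t3,gate)}

== RESULT ==
["in(p2,t1)", "truck_at(t3,gate)"]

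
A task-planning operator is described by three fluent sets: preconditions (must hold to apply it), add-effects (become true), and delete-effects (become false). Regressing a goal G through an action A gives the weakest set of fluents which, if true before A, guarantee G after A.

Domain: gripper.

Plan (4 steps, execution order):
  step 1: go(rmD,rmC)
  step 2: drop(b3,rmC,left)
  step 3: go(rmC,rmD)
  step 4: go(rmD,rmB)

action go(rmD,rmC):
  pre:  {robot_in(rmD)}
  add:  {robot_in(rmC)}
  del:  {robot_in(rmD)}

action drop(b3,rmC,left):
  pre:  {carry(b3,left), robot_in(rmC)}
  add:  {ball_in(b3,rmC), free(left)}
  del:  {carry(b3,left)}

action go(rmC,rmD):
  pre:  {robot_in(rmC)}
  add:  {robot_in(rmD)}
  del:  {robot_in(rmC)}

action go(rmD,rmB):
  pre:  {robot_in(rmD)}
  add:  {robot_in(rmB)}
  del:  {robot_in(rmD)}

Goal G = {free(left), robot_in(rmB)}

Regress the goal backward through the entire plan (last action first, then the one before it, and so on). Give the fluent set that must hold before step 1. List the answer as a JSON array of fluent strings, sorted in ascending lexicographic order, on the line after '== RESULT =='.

Regress step by step:
  through step 4 (go(rmD,rmB)): drop {robot_in(rmB)}, keep {free(left)}, require {robot_in(rmD)}
    → {free(left), robot_in(rmD)}
  through step 3 (go(rmC,rmD)): drop {robot_in(rmD)}, keep {free(left)}, require {robot_in(rmC)}
    → {free(left), robot_in(rmC)}
  through step 2 (drop(b3,rmC,left)): drop {free(left)}, keep {robot_in(rmC)}, require {carry(b3,left), robot_in(rmC)}
    → {carry(b3,left), robot_in(rmC)}
  through step 1 (go(rmD,rmC)): drop {robot_in(rmC)}, keep {carry(b3,left)}, require {robot_in(rmD)}
    → {carry(b3,left), robot_in(rmD)}

== RESULT ==
["carry(b3,left)", "robot_in(rmD)"]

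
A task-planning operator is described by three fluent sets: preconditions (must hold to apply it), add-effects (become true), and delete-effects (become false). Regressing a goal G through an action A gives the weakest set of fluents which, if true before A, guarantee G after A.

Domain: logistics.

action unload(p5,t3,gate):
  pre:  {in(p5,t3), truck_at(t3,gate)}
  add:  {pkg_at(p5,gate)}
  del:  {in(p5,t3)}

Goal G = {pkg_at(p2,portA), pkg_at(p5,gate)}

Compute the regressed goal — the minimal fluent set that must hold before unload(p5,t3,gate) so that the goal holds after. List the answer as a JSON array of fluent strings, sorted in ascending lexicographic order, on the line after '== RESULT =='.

Regress:
  G ∩ del = {}  (empty — regression defined)
  G \ add = {pkg_at(p2,portA), pkg_at(p5,gate)} \ {pkg_at(p5,gate)} = {pkg_at(p2,portA)}
  ∪ pre   = {pkg_at(p2,portA)} ∪ {in(p5,t3), truck_at(t3,gate)}
          = {in(p5,t3), pkg_at(p2,portA), truck_at(t3,gate)}

== RESULT ==
["in(p5,t3)", "pkg_at(p2,portA)", "truck_at(t3,gate)"]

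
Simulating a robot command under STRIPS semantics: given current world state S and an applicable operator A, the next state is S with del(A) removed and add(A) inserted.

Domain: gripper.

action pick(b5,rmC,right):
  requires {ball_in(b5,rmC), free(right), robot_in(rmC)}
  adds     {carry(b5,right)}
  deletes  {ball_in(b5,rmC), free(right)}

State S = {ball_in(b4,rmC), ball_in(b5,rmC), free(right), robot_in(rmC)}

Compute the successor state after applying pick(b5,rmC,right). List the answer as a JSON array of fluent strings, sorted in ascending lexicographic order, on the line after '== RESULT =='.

Compute (S \ del) ∪ add:
  pre ⊆ S: {ball_in(b5,rmC), free(right), robot_in(rmC)} ⊆ S  — applicable
  S \ del = {ball_in(b4,rmC), robot_in(rmC)}
  ∪ add   = {ball_in(b4,rmC), carry(b5,right), robot_in(rmC)}

== RESULT ==
["ball_in(b4,rmC)", "carry(b5,right)", "robot_in(rmC)"]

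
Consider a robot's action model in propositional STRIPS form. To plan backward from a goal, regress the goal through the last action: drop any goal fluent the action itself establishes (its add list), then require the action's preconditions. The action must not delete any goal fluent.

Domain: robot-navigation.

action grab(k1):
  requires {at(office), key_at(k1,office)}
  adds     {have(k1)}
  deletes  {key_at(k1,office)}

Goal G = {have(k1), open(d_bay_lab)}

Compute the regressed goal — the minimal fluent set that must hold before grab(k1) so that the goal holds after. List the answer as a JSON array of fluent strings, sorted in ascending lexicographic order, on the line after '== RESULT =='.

Compute (G \ add) ∪ pre:
  G ∩ del = {}  (empty — regression defined)
  G \ add = {have(k1), open(d_bay_lab)} \ {have(k1)} = {open(d_bay_lab)}
  ∪ pre   = {open(d_bay_lab)} ∪ {at(office), key_at(k1,office)}
          = {at(office), key_at(k1,office), open(d_bay_lab)}

== RESULT ==
["at(office)", "key_at(k1,office)", "open(d_bay_lab)"]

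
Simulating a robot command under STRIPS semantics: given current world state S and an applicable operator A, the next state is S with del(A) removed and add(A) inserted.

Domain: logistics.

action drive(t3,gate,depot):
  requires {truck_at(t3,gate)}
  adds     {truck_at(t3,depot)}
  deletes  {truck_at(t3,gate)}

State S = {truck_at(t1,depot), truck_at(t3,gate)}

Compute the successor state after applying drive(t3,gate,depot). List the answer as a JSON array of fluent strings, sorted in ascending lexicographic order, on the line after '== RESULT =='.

Progress:
  pre ⊆ S: {truck_at(t3,gate)} ⊆ S  — applicable
  S \ del = {truck_at(t1,depot)}
  ∪ add   = {truck_at(t1,depot), truck_at(t3,depot)}

== RESULT ==
["truck_at(t1,depot)", "truck_at(t3,depot)"]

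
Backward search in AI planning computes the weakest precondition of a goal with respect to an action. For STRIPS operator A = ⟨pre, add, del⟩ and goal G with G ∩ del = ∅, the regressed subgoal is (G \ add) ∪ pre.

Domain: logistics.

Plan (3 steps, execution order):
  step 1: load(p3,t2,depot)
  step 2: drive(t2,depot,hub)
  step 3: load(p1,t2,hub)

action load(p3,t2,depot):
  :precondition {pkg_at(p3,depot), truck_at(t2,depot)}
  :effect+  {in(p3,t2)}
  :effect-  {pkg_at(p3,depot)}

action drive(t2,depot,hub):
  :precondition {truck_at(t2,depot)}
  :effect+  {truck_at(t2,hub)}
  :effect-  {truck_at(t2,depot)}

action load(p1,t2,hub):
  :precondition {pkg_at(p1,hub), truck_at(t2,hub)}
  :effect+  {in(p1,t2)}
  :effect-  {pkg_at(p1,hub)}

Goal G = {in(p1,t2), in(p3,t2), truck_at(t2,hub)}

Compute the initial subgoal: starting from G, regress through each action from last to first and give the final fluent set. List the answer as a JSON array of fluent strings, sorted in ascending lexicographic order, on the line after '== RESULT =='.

Work backward from the goal:
  through step 3 (load(p1,t2,hub)): drop {in(p1,t2)}, keep {in(p3,t2), truck_at(t2,hub)}, require {pkg_at(p1,hub), truck_at(t2,hub)}
    → {in(p3,t2), pkg_at(p1,hub), truck_at(t2,hub)}
  through step 2 (drive(t2,depot,hub)): drop {truck_at(t2,hub)}, keep {in(p3,t2), pkg_at(p1,hub)}, require {truck_at(t2,depot)}
    → {in(p3,t2), pkg_at(p1,hub), truck_at(t2,depot)}
  through step 1 (load(p3,t2,depot)): drop {in(p3,t2)}, keep {pkg_at(p1,hub), truck_at(t2,depot)}, require {pkg_at(p3,depot), truck_at(t2,depot)}
    → {pkg_at(p1,hub), pkg_at(p3,depot), truck_at(t2,depot)}

== RESULT ==
["pkg_at(p1,hub)", "pkg_at(p3,depot)", "truck_at(t2,depot)"]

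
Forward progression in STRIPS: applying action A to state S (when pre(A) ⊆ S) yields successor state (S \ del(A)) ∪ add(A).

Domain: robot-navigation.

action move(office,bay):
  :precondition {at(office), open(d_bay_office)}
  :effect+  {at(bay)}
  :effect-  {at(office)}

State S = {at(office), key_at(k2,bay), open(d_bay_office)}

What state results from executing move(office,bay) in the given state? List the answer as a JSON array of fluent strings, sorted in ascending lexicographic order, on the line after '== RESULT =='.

Progress:
  pre ⊆ S: {at(office), open(d_bay_office)} ⊆ S  — applicable
  S \ del = {key_at(k2,bay), open(d_bay_office)}
  ∪ add   = {at(bay), key_at(k2,bay), open(d_bay_office)}

== RESULT ==
["at(bay)", "key_at(k2,bay)", "open(d_bay_office)"]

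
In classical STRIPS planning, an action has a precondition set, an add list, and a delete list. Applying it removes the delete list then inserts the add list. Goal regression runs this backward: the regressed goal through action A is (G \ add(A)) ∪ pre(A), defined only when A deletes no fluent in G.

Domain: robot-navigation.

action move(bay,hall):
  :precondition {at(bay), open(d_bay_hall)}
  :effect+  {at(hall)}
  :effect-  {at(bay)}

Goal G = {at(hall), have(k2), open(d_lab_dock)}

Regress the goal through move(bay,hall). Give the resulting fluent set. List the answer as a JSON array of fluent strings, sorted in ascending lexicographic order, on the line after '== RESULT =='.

Compute (G \ add) ∪ pre:
  G ∩ del = {}  (empty — regression defined)
  G \ add = {at(hall), have(k2), open(d_lab_dock)} \ {at(hall)} = {have(k2), open(d_lab_dock)}
  ∪ pre   = {have(k2), open(d_lab_dock)} ∪ {at(bay), open(d_bay_hall)}
          = {at(bay), have(k2), open(d_bay_hall), open(d_lab_dock)}

== RESULT ==
["at(bay)", "have(k2)", "open(d_bay_hall)", "open(d_lab_dock)"]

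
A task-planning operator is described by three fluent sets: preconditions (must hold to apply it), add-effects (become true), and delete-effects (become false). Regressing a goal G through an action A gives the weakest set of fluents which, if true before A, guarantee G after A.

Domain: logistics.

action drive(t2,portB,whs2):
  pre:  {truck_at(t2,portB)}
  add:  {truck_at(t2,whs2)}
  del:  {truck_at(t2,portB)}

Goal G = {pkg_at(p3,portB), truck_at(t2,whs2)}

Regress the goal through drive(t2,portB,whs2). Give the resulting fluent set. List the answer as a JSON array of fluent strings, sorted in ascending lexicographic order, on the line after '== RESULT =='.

Compute (G \ add) ∪ pre:
  G ∩ del = {}  (empty — regression defined)
  G \ add = {pkg_at(p3,portB), truck_at(t2,whs2)} \ {truck_at(t2,whs2)} = {pkg_at(p3,portB)}
  ∪ pre   = {pkg_at(p3,portB)} ∪ {truck_at(t2,portB)}
          = {pkg_at(p3,portB), truck_at(t2,portB)}

== RESULT ==
["pkg_at(p3,portB)", "truck_at(t2,portB)"]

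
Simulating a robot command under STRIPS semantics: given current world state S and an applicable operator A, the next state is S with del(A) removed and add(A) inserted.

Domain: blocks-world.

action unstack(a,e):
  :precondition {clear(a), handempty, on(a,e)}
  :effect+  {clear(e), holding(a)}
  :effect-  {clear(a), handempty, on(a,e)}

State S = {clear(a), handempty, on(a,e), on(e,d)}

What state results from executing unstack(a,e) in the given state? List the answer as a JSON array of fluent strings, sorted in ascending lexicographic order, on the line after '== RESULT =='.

Compute (S \ del) ∪ add:
  pre ⊆ S: {clear(a), handempty, on(a,e)} ⊆ S  — applicable
  S \ del = {on(e,d)}
  ∪ add   = {clear(e), holding(a), on(e,d)}

== RESULT ==
["clear(e)", "holding(a)", "on(e,d)"]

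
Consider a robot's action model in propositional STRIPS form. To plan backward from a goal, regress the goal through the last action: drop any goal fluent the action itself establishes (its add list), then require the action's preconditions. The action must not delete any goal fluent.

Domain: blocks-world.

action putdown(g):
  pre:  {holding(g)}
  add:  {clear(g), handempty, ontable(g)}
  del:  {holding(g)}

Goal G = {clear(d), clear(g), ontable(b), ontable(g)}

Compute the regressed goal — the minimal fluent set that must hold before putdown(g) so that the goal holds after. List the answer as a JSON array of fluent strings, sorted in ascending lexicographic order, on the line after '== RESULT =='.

Compute (G \ add) ∪ pre:
  G ∩ del = {}  (empty — regression defined)
  G \ add = {clear(d), clear(g), ontable(b), ontable(g)} \ {clear(g), handempty, ontable(g)} = {clear(d), ontable(b)}
  ∪ pre   = {clear(d), ontable(b)} ∪ {holding(g)}
          = {clear(d), holding(g), ontable(b)}

== RESULT ==
["clear(d)", "holding(g)", "ontable(b)"]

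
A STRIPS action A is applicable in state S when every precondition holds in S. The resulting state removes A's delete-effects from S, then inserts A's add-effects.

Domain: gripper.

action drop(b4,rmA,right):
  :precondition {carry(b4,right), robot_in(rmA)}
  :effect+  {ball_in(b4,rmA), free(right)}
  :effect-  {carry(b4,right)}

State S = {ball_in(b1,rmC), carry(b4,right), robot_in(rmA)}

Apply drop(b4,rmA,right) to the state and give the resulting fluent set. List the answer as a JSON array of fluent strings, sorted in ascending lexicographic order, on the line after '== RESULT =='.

Compute (S \ del) ∪ add:
  pre ⊆ S: {carry(b4,right), robot_in(rmA)} ⊆ S  — applicable
  S \ del = {ball_in(b1,rmC), robot_in(rmA)}
  ∪ add   = {ball_in(b1,rmC), ball_in(b4,rmA), free(right), robot_in(rmA)}

== RESULT ==
["ball_in(b1,rmC)", "ball_in(b4,rmA)", "free(right)", "robot_in(rmA)"]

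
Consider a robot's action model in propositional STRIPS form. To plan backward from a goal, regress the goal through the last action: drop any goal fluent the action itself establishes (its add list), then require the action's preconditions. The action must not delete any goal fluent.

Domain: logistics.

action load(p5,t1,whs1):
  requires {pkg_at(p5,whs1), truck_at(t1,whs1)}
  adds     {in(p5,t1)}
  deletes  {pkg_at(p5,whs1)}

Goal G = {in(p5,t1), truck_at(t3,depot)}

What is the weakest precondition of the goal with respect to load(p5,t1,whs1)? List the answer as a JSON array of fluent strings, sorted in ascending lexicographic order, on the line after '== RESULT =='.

Regress:
  G ∩ del = {}  (empty — regression defined)
  G \ add = {in(p5,t1), truck_at(t3,depot)} \ {in(p5,t1)} = {truck_at(t3,depot)}
  ∪ pre   = {truck_at(t3,depot)} ∪ {pkg_at(p5,whs1), truck_at(t1,whs1)}
          = {pkg_at(p5,whs1), truck_at(t1,whs1), truck_at(t3,depot)}

== RESULT ==
["pkg_at(p5,whs1)", "truck_at(t1,whs1)", "truck_at(t3,depot)"]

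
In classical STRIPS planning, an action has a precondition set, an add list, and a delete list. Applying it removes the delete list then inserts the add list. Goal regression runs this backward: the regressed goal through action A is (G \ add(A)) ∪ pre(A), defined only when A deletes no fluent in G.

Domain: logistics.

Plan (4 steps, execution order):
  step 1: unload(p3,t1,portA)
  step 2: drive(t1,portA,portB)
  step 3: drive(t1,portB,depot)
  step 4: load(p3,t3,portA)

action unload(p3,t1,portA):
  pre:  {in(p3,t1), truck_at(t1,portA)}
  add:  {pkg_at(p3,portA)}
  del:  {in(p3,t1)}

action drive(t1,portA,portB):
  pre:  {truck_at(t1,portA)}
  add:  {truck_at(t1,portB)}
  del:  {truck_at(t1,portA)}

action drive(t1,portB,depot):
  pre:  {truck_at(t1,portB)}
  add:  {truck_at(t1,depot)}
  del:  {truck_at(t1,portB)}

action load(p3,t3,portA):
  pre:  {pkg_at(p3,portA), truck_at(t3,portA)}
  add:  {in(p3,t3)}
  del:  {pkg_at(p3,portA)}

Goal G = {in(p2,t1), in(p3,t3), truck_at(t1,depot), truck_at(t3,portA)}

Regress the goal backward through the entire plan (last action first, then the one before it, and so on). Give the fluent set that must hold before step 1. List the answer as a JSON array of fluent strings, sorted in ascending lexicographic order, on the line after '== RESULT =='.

Work backward from the goal:
  through step 4 (load(p3,t3,portA)): drop {in(p3,t3)}, keep {in(p2,t1), truck_at(t1,depot), truck_at(t3,portA)}, require {pkg_at(p3,portA), truck_at(t3,portA)}
    → {in(p2,t1), pkg_at(p3,portA), truck_at(t1,depot), truck_at(t3,portA)}
  through step 3 (drive(t1,portB,depot)): drop {truck_at(t1,depot)}, keep {in(p2,t1), pkg_at(p3,portA), truck_at(t3,portA)}, require {truck_at(t1,portB)}
    → {in(p2,t1), pkg_at(p3,portA), truck_at(t1,portB), truck_at(t3,portA)}
  through step 2 (drive(t1,portA,portB)): drop {truck_at(t1,portB)}, keep {in(p2,t1), pkg_at(p3,portA), truck_at(t3,portA)}, require {truck_at(t1,portA)}
    → {in(p2,t1), pkg_at(p3,portA), truck_at(t1,portA), truck_at(t3,portA)}
  through step 1 (unload(p3,t1,portA)): drop {pkg_at(p3,portA)}, keep {in(p2,t1), truck_at(t1,portA), truck_at(t3,portA)}, require {in(p3,t1), truck_at(t1,portA)}
    → {in(p2,t1), in(p3,t1), truck_at(t1,portA), truck_at(t3,portA)}

== RESULT ==
["in(p2,t1)", "in(p3,t1)", "truck_at(t1,portA)", "truck_at(t3,portA)"]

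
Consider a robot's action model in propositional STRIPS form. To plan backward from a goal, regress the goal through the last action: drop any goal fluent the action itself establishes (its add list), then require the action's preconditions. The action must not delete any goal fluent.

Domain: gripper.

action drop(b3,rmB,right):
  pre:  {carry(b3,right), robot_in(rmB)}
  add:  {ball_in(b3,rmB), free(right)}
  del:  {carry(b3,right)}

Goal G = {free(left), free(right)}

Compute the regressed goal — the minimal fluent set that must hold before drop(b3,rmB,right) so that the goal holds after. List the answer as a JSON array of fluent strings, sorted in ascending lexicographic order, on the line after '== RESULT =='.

Regress:
  G ∩ del = {}  (empty — regression defined)
  G \ add = {free(left), free(right)} \ {ball_in(b3,rmB), free(right)} = {free(left)}
  ∪ pre   = {free(left)} ∪ {carry(b3,right), robot_in(rmB)}
          = {carry(b3,right), free(left), robot_in(rmB)}

== RESULT ==
["carry(b3,right)", "free(left)", "robot_in(rmB)"]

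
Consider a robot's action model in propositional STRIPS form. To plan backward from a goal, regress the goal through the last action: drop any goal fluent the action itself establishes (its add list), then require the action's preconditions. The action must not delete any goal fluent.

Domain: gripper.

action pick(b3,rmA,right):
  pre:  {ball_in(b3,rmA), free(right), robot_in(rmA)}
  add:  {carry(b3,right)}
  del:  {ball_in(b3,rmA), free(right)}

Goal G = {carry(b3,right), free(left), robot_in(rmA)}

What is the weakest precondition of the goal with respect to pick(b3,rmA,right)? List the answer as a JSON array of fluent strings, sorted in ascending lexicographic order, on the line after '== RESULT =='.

Compute (G \ add) ∪ pre:
  G ∩ del = {}  (empty — regression defined)
  G \ add = {carry(b3,right), free(left), robot_in(rmA)} \ {carry(b3,right)} = {free(left), robot_in(rmA)}
  ∪ pre   = {free(left), robot_in(rmA)} ∪ {ball_in(b3,rmA), free(right), robot_in(rmA)}
          = {ball_in(b3,rmA), free(left), free(right), robot_in(rmA)}

== RESULT ==
["ball_in(b3,rmA)", "free(left)", "free(right)", "robot_in(rmA)"]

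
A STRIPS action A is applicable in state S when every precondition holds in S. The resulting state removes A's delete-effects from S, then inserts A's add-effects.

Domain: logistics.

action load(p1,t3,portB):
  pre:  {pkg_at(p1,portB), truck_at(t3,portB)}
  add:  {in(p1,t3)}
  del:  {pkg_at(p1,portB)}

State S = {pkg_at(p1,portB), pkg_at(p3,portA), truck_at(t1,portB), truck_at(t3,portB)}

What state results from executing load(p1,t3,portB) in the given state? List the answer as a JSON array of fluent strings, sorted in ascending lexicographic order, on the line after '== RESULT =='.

Progress:
  pre ⊆ S: {pkg_at(p1,portB), truck_at(t3,portB)} ⊆ S  — applicable
  S \ del = {pkg_at(p3,portA), truck_at(t1,portB), truck_at(t3,portB)}
  ∪ add   = {in(p1,t3), pkg_at(p3,portA), truck_at(t1,portB), truck_at(t3,portB)}

== RESULT ==
["in(p1,t3)", "pkg_at(p3,portA)", "truck_at(t1,portB)", "truck_at(t3,portB)"]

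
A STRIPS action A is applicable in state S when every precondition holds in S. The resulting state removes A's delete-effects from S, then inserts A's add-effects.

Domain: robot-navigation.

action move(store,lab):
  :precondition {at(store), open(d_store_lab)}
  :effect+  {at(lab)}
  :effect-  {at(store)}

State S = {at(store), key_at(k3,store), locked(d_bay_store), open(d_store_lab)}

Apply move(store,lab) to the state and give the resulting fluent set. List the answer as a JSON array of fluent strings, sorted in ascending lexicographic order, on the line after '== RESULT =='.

Compute (S \ del) ∪ add:
  pre ⊆ S: {at(store), open(d_store_lab)} ⊆ S  — applicable
  S \ del = {key_at(k3,store), locked(d_bay_store), open(d_store_lab)}
  ∪ add   = {at(lab), key_at(k3,store), locked(d_bay_store), open(d_store_lab)}

== RESULT ==
["at(lab)", "key_at(k3,store)", "locked(d_bay_store)", "open(d_store_lab)"]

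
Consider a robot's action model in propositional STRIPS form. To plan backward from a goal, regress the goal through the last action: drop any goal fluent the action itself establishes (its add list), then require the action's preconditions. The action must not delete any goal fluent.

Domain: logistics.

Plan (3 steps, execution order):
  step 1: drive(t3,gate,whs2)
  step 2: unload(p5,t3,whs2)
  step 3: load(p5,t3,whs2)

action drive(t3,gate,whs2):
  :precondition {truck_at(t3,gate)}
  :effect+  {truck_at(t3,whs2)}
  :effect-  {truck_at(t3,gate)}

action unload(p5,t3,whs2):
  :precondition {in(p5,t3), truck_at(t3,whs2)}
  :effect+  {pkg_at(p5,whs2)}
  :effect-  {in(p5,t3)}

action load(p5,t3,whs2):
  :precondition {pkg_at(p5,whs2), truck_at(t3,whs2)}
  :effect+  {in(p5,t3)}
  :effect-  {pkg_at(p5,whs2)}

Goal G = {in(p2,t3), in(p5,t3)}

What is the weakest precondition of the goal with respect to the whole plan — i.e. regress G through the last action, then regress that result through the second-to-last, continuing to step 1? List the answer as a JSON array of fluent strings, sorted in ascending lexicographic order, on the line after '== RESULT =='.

Regress step by step:
  through step 3 (load(p5,t3,whs2)): drop {in(p5,t3)}, keep {in(p2,t3)}, require {pkg_at(p5,whs2), truck_at(t3,whs2)}
    → {in(p2,t3), pkg_at(p5,whs2), truck_at(t3,whs2)}
  through step 2 (unload(p5,t3,whs2)): drop {pkg_at(p5,whs2)}, keep {in(p2,t3), truck_at(t3,whs2)}, require {in(p5,t3), truck_at(t3,whs2)}
    → {in(p2,t3), in(p5,t3), truck_at(t3,whs2)}
  through step 1 (drive(t3,gate,whs2)): drop {truck_at(t3,whs2)}, keep {in(p2,t3), in(p5,t3)}, require {truck_at(t3,gate)}
    → {in(p2,t3), in(p5,t3), truck_at(t3,gate)}

== RESULT ==
["in(p2,t3)", "in(p5,t3)", "truck_at(t3,gate)"]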